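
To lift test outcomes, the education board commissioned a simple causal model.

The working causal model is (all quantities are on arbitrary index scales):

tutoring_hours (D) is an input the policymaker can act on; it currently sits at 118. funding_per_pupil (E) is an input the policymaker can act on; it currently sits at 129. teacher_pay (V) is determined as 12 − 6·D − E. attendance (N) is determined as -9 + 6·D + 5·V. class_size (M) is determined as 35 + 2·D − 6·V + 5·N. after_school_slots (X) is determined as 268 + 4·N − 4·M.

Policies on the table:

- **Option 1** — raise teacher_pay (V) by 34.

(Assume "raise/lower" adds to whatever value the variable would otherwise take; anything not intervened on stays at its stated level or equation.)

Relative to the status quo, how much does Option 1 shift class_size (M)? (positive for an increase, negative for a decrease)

646

Baseline:
  D = 118
  E = 129
  V = 12 − 6·118 − 129 = -825
  N = -9 + 6·118 + 5·(-825) = -3426
  M = 35 + 2·118 − 6·(-825) + 5·(-3426) = -11909
Option 1 (V + 34):
  D = 118
  E = 129
  V = 12 − 6·118 − 129 (+34 from intervention) = -791
  N = -9 + 6·118 + 5·(-791) = -3256
  M = 35 + 2·118 − 6·(-791) + 5·(-3256) = -11263
Change in M: -11263 − (-11909) = 646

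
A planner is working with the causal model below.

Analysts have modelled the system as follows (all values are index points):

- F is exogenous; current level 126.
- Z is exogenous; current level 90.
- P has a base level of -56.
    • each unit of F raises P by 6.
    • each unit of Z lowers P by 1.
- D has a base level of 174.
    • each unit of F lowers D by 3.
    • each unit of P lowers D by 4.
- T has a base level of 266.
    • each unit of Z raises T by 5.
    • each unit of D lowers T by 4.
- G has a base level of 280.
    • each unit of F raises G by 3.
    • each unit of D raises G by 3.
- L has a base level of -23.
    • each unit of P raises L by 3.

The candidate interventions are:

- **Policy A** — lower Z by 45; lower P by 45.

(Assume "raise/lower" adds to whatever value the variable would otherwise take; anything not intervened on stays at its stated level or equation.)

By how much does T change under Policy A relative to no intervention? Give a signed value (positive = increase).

Baseline:
  F = 126
  Z = 90
  P = -56 + 6·126 − 90 = 610
  D = 174 − 3·126 − 4·610 = -2644
  T = 266 + 5·90 − 4·(-2644) = 11292
Policy A (Z − 45, P − 45):
  F = 126
  Z = 90 − 45 = 45
  P = -56 + 6·126 − 45 (−45 from intervention) = 610
  D = 174 − 3·126 − 4·610 = -2644
  T = 266 + 5·45 − 4·(-2644) = 11067
Change in T: 11067 − 11292 = -225

-225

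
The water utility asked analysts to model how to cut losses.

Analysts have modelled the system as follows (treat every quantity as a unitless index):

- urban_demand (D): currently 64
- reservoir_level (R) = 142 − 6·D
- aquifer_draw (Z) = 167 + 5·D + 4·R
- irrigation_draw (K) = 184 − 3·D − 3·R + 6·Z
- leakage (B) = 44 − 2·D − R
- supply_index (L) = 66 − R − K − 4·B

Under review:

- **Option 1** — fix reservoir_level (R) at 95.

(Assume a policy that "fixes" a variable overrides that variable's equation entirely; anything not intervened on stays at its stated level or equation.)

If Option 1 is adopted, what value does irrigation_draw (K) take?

Option 1 (R := 95):
  D = 64
  R = 95
  Z = 167 + 5·64 + 4·95 = 867
  K = 184 − 3·64 − 3·95 + 6·867 = 4909

4909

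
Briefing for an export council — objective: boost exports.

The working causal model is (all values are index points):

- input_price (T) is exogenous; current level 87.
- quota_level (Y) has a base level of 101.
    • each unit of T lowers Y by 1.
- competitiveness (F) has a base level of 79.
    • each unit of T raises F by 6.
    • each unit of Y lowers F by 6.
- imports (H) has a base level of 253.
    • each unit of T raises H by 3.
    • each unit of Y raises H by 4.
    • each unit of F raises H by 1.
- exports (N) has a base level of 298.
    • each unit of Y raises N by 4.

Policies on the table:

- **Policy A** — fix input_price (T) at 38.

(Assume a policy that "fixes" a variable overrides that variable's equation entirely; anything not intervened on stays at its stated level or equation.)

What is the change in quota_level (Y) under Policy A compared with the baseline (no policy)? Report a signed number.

Baseline:
  T = 87
  Y = 101 − 87 = 14
Policy A (T := 38):
  T = 38
  Y = 101 − 38 = 63
Change in Y: 63 − 14 = 49

49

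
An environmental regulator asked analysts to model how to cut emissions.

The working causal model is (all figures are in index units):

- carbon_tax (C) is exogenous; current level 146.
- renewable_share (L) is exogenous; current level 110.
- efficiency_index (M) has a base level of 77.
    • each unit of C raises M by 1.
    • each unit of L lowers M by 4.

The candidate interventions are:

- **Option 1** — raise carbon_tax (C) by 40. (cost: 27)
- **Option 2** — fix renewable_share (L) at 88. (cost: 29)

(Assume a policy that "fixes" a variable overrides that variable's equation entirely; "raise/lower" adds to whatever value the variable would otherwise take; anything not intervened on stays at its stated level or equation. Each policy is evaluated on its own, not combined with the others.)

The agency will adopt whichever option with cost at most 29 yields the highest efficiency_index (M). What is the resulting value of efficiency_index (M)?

Option 1 (C + 40):
  C = 146 + 40 = 186
  L = 110
  M = 77 + 186 − 4·110 = -177
Option 2 (L := 88):
  C = 146
  L = 88
  M = 77 + 146 − 4·88 = -129
Comparing — Option 1: M=-177, Option 2: M=-129. Highest is -129 (Option 2).

-129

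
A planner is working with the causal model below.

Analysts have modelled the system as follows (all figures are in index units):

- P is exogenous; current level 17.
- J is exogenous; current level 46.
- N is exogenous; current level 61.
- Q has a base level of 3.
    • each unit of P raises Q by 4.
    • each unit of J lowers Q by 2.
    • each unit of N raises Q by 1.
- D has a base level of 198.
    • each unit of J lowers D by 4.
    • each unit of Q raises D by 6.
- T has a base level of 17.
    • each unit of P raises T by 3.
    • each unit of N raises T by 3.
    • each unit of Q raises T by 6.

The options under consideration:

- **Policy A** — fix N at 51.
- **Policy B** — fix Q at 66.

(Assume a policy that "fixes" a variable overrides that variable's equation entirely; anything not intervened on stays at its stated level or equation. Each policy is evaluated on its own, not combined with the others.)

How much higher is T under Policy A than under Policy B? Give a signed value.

-246

Policy A (N := 51):
  P = 17
  J = 46
  N = 51
  Q = 3 + 4·17 − 2·46 + 51 = 30
  T = 17 + 3·17 + 3·51 + 6·30 = 401
Policy B (Q := 66):
  P = 17
  J = 46
  N = 61
  Q = 66
  T = 17 + 3·17 + 3·61 + 6·66 = 647
T: 401 − 647 = -246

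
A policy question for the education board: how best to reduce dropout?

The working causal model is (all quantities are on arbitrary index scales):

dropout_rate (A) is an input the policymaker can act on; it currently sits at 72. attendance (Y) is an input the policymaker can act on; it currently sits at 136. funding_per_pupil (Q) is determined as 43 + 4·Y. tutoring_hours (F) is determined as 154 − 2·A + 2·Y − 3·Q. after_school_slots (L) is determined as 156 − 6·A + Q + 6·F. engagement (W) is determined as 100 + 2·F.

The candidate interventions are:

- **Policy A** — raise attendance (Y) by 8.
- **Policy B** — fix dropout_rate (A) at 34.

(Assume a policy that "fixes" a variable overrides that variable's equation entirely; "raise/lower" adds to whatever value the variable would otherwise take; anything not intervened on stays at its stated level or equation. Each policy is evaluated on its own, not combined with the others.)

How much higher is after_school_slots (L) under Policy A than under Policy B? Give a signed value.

-1132

Policy A (Y + 8):
  A = 72
  Y = 136 + 8 = 144
  Q = 43 + 4·144 = 619
  F = 154 − 2·72 + 2·144 − 3·619 = -1559
  L = 156 − 6·72 + 619 + 6·(-1559) = -9011
Policy B (A := 34):
  A = 34
  Y = 136
  Q = 43 + 4·136 = 587
  F = 154 − 2·34 + 2·136 − 3·587 = -1403
  L = 156 − 6·34 + 587 + 6·(-1403) = -7879
L: -9011 − (-7879) = -1132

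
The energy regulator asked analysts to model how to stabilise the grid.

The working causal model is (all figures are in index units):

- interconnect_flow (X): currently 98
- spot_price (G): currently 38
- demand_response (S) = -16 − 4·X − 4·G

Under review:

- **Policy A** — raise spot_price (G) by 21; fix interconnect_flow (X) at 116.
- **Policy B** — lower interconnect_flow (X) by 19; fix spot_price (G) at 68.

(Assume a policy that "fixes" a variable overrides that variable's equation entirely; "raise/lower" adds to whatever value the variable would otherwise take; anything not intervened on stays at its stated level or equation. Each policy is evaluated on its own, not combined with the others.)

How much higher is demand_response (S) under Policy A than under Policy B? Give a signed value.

Policy A (G + 21, X := 116):
  X = 116
  G = 38 + 21 = 59
  S = -16 − 4·116 − 4·59 = -716
Policy B (X − 19, G := 68):
  X = 98 − 19 = 79
  G = 68
  S = -16 − 4·79 − 4·68 = -604
S: -716 − (-604) = -112

-112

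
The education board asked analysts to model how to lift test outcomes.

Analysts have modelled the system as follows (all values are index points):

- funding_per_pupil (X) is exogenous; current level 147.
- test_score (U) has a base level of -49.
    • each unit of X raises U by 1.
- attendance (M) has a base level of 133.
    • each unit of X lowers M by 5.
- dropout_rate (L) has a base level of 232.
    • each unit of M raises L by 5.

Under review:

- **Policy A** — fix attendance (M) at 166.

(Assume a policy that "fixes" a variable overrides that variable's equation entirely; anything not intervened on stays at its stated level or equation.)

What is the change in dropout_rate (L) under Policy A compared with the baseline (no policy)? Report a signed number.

Baseline:
  X = 147
  M = 133 − 5·147 = -602
  L = 232 + 5·(-602) = -2778
Policy A (M := 166):
  X = 147
  M = 166
  L = 232 + 5·166 = 1062
Change in L: 1062 − (-2778) = 3840

3840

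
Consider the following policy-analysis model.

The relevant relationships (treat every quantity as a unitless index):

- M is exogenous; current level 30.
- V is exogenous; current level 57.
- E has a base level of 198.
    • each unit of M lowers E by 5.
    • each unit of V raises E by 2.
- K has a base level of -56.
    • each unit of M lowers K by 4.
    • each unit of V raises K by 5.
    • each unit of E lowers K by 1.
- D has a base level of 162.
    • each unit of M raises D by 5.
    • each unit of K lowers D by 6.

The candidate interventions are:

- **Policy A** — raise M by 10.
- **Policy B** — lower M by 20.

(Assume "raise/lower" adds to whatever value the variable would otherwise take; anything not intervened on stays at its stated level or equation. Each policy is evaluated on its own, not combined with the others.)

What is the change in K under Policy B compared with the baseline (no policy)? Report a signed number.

Baseline:
  M = 30
  V = 57
  E = 198 − 5·30 + 2·57 = 162
  K = -56 − 4·30 + 5·57 − 162 = -53
Policy B (M − 20):
  M = 30 − 20 = 10
  V = 57
  E = 198 − 5·10 + 2·57 = 262
  K = -56 − 4·10 + 5·57 − 262 = -73
Change in K: -73 − (-53) = -20

-20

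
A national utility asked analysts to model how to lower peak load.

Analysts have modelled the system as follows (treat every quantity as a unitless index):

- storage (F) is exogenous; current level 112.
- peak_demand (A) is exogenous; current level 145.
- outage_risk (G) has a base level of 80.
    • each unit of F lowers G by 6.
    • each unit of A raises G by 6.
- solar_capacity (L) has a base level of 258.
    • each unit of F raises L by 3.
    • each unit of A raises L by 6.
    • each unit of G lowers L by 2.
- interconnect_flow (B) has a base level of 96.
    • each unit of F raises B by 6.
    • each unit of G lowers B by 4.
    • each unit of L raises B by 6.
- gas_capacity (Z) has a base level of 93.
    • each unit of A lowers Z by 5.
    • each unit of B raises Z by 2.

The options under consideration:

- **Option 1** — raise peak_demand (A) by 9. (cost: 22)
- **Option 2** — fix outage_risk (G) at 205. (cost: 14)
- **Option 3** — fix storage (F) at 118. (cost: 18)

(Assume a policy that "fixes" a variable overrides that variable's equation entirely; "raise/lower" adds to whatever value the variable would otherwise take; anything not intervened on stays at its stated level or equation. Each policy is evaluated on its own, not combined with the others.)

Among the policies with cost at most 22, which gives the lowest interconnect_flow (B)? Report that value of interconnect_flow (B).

4564

Option 1 (A + 9):
  F = 112
  A = 145 + 9 = 154
  G = 80 − 6·112 + 6·154 = 332
  L = 258 + 3·112 + 6·154 − 2·332 = 854
  B = 96 + 6·112 − 4·332 + 6·854 = 4564
Option 2 (G := 205):
  F = 112
  A = 145
  G = 205
  L = 258 + 3·112 + 6·145 − 2·205 = 1054
  B = 96 + 6·112 − 4·205 + 6·1054 = 6272
Option 3 (F := 118):
  F = 118
  A = 145
  G = 80 − 6·118 + 6·145 = 242
  L = 258 + 3·118 + 6·145 − 2·242 = 998
  B = 96 + 6·118 − 4·242 + 6·998 = 5824
Comparing — Option 1: B=4564, Option 2: B=6272, Option 3: B=5824. Lowest is 4564 (Option 1).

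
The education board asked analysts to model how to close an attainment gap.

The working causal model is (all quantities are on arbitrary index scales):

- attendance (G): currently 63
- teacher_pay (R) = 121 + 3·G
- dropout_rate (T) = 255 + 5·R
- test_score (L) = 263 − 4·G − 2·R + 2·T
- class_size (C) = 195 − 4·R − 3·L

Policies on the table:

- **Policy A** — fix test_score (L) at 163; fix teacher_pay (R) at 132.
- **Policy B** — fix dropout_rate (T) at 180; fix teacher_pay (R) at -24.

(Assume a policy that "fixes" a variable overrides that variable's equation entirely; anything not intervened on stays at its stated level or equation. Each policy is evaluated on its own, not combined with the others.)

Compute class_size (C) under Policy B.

-966

Policy B (T := 180, R := -24):
  G = 63
  R = -24
  T = 180
  L = 263 − 4·63 − 2·(-24) + 2·180 = 419
  C = 195 − 4·(-24) − 3·419 = -966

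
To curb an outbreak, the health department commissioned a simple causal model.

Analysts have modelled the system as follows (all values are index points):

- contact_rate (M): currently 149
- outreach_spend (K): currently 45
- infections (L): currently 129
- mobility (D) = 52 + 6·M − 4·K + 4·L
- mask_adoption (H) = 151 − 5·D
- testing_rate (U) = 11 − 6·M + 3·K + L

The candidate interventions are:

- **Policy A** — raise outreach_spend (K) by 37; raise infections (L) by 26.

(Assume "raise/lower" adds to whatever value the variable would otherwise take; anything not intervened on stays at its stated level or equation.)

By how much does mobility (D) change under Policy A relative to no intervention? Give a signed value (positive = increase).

Baseline:
  M = 149
  K = 45
  L = 129
  D = 52 + 6·149 − 4·45 + 4·129 = 1282
Policy A (K + 37, L + 26):
  M = 149
  K = 45 + 37 = 82
  L = 129 + 26 = 155
  D = 52 + 6·149 − 4·82 + 4·155 = 1238
Change in D: 1238 − 1282 = -44

-44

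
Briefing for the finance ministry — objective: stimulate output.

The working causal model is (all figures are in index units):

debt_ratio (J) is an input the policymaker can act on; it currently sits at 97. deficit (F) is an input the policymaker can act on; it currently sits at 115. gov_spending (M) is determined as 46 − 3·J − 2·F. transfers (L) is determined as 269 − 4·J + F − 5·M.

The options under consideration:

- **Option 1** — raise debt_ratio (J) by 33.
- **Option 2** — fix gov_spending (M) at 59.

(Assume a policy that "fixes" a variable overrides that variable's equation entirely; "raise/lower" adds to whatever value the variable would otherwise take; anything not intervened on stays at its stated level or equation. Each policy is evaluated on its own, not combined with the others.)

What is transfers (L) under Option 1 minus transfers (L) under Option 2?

Option 1 (J + 33):
  J = 97 + 33 = 130
  F = 115
  M = 46 − 3·130 − 2·115 = -574
  L = 269 − 4·130 + 115 − 5·(-574) = 2734
Option 2 (M := 59):
  J = 97
  F = 115
  M = 59
  L = 269 − 4·97 + 115 − 5·59 = -299
L: 2734 − (-299) = 3033

3033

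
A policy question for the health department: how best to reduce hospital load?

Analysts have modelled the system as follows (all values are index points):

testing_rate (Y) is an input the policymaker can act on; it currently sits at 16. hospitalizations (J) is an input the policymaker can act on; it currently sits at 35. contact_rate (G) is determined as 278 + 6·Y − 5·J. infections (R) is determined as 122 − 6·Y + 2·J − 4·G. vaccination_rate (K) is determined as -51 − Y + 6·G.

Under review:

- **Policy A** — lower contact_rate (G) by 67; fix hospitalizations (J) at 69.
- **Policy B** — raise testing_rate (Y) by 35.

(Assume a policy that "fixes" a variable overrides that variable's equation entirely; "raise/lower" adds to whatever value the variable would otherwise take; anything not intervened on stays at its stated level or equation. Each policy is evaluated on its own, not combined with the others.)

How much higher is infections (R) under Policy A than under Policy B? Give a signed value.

Policy A (G − 67, J := 69):
  Y = 16
  J = 69
  G = 278 + 6·16 − 5·69 (−67 from intervention) = -38
  R = 122 − 6·16 + 2·69 − 4·(-38) = 316
Policy B (Y + 35):
  Y = 16 + 35 = 51
  J = 35
  G = 278 + 6·51 − 5·35 = 409
  R = 122 − 6·51 + 2·35 − 4·409 = -1750
R: 316 − (-1750) = 2066

2066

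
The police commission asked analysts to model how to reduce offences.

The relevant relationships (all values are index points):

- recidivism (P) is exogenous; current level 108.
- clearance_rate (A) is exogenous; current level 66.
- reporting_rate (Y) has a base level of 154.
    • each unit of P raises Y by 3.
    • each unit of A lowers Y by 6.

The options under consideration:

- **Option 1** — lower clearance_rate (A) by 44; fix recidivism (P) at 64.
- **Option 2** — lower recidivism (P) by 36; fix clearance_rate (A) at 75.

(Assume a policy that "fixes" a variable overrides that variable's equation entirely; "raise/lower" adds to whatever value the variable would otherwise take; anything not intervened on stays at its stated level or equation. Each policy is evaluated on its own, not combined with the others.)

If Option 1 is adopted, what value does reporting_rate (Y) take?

214

Option 1 (A − 44, P := 64):
  P = 64
  A = 66 − 44 = 22
  Y = 154 + 3·64 − 6·22 = 214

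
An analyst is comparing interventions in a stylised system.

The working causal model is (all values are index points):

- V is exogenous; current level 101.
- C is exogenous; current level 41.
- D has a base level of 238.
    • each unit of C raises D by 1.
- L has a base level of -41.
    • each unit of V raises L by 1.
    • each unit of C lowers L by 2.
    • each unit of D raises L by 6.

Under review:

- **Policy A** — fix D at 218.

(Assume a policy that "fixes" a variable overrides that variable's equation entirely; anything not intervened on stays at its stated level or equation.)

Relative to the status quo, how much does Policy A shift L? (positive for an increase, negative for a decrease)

Baseline:
  V = 101
  C = 41
  D = 238 + 41 = 279
  L = -41 + 101 − 2·41 + 6·279 = 1652
Policy A (D := 218):
  V = 101
  C = 41
  D = 218
  L = -41 + 101 − 2·41 + 6·218 = 1286
Change in L: 1286 − 1652 = -366

-366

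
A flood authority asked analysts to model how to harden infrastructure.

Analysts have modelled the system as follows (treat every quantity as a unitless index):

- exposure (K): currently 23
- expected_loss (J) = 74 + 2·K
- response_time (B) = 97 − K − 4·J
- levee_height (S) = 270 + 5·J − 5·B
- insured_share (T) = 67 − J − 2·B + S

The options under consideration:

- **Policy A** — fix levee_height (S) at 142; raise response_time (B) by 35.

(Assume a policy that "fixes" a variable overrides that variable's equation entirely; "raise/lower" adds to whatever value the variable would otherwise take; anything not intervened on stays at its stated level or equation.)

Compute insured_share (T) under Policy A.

831

Policy A (S := 142, B + 35):
  K = 23
  J = 74 + 2·23 = 120
  B = 97 − 23 − 4·120 (+35 from intervention) = -371
  S = 142
  T = 67 − 120 − 2·(-371) + 142 = 831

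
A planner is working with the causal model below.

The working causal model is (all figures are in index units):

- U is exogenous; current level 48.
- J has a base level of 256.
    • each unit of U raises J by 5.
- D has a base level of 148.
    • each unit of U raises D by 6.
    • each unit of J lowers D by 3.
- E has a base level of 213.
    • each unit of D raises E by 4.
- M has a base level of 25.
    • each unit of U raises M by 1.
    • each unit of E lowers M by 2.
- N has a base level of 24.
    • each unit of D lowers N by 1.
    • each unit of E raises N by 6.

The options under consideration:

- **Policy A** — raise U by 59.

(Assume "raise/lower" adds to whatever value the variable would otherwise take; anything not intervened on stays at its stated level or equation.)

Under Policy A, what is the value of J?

791

Policy A (U + 59):
  U = 48 + 59 = 107
  J = 256 + 5·107 = 791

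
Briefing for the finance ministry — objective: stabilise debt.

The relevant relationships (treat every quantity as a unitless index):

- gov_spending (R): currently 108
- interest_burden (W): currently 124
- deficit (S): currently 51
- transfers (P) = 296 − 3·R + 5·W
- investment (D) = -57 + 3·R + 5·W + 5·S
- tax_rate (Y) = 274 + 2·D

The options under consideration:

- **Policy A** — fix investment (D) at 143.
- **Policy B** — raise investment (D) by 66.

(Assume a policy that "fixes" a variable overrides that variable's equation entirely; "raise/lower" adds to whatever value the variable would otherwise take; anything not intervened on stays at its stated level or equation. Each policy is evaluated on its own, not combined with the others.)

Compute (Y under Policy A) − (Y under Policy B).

Policy A (D := 143):
  R = 108
  W = 124
  S = 51
  D = 143
  Y = 274 + 2·143 = 560
Policy B (D + 66):
  R = 108
  W = 124
  S = 51
  D = -57 + 3·108 + 5·124 + 5·51 (+66 from intervention) = 1208
  Y = 274 + 2·1208 = 2690
Y: 560 − 2690 = -2130

-2130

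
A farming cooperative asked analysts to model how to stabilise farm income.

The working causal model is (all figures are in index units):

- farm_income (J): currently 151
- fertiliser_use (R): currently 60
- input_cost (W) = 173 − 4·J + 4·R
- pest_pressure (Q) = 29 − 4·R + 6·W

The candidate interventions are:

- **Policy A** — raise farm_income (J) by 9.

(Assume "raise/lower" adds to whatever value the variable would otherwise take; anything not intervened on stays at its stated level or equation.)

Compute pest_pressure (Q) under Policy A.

Policy A (J + 9):
  J = 151 + 9 = 160
  R = 60
  W = 173 − 4·160 + 4·60 = -227
  Q = 29 − 4·60 + 6·(-227) = -1573

-1573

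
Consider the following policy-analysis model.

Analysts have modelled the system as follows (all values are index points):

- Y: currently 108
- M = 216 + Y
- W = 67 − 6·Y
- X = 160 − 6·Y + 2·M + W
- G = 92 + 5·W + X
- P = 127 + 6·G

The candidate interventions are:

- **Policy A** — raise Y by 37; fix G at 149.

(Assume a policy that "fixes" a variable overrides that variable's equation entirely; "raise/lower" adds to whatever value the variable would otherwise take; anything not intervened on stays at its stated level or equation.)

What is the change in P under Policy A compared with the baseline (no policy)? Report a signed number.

Baseline:
  Y = 108
  M = 216 + 108 = 324
  W = 67 − 6·108 = -581
  X = 160 − 6·108 + 2·324 + (-581) = -421
  G = 92 + 5·(-581) + (-421) = -3234
  P = 127 + 6·(-3234) = -19277
Policy A (Y + 37, G := 149):
  Y = 108 + 37 = 145
  M = 216 + 145 = 361
  W = 67 − 6·145 = -803
  X = 160 − 6·145 + 2·361 + (-803) = -791
  G = 149
  P = 127 + 6·149 = 1021
Change in P: 1021 − (-19277) = 20298

20298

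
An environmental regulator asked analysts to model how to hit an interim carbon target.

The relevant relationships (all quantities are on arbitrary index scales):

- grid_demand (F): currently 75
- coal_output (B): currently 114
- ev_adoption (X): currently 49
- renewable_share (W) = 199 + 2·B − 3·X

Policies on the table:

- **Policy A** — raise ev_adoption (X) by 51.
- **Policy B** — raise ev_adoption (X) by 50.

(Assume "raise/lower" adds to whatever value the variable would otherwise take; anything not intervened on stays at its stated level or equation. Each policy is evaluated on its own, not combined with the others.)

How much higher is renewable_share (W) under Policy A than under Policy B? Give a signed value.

Policy A (X + 51):
  B = 114
  X = 49 + 51 = 100
  W = 199 + 2·114 − 3·100 = 127
Policy B (X + 50):
  B = 114
  X = 49 + 50 = 99
  W = 199 + 2·114 − 3·99 = 130
W: 127 − 130 = -3

-3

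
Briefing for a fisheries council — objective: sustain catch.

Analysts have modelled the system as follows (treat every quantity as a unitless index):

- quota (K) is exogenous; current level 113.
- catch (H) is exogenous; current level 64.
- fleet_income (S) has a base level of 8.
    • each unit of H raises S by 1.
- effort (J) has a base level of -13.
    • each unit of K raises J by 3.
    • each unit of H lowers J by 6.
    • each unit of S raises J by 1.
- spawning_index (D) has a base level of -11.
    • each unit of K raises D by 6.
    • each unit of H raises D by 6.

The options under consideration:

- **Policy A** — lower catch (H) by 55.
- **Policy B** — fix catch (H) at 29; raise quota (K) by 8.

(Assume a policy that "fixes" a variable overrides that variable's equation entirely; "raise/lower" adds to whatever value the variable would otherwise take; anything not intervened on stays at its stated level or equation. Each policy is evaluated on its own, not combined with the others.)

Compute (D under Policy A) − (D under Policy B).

-168

Policy A (H − 55):
  K = 113
  H = 64 − 55 = 9
  D = -11 + 6·113 + 6·9 = 721
Policy B (H := 29, K + 8):
  K = 113 + 8 = 121
  H = 29
  D = -11 + 6·121 + 6·29 = 889
D: 721 − 889 = -168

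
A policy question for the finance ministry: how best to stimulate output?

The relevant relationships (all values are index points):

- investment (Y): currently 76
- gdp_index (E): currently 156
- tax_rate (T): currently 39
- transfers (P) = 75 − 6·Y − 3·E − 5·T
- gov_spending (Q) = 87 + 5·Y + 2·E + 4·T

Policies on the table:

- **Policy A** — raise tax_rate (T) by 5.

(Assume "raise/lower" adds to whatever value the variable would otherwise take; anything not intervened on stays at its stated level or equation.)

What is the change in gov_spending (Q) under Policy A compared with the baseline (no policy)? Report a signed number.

Baseline:
  Y = 76
  E = 156
  T = 39
  Q = 87 + 5·76 + 2·156 + 4·39 = 935
Policy A (T + 5):
  Y = 76
  E = 156
  T = 39 + 5 = 44
  Q = 87 + 5·76 + 2·156 + 4·44 = 955
Change in Q: 955 − 935 = 20

20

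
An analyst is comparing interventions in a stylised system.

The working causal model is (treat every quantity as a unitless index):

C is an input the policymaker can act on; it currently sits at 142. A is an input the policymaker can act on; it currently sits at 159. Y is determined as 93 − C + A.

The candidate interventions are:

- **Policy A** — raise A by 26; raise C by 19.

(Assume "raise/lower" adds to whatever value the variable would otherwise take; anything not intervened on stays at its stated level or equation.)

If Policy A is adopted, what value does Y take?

Policy A (A + 26, C + 19):
  C = 142 + 19 = 161
  A = 159 + 26 = 185
  Y = 93 − 161 + 185 = 117

117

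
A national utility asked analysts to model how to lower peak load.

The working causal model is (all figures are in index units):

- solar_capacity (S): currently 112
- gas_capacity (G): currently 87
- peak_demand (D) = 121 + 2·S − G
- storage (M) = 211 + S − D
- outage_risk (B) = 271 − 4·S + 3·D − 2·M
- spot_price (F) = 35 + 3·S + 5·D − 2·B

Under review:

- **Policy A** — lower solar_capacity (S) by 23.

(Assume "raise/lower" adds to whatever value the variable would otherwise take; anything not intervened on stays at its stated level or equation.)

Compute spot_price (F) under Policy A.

612

Policy A (S − 23):
  S = 112 − 23 = 89
  G = 87
  D = 121 + 2·89 − 87 = 212
  M = 211 + 89 − 212 = 88
  B = 271 − 4·89 + 3·212 − 2·88 = 375
  F = 35 + 3·89 + 5·212 − 2·375 = 612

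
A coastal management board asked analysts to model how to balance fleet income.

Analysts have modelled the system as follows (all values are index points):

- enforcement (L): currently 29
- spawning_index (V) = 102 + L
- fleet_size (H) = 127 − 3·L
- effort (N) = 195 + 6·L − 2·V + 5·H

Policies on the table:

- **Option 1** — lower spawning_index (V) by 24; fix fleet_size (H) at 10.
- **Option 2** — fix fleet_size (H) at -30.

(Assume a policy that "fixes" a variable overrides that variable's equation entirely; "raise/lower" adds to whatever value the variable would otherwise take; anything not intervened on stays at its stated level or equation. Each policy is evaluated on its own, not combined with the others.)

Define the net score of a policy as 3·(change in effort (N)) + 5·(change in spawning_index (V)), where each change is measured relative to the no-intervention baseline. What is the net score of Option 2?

-1050

Baseline:
  L = 29
  V = 102 + 29 = 131
  H = 127 − 3·29 = 40
  N = 195 + 6·29 − 2·131 + 5·40 = 307
Option 2 (H := -30):
  L = 29
  V = 102 + 29 = 131
  H = -30
  N = 195 + 6·29 − 2·131 + 5·(-30) = -43
ΔN = -43 − 307 = -350; ΔV = 131 − 131 = 0
Score = 3·(-350) + 5·0 = -1050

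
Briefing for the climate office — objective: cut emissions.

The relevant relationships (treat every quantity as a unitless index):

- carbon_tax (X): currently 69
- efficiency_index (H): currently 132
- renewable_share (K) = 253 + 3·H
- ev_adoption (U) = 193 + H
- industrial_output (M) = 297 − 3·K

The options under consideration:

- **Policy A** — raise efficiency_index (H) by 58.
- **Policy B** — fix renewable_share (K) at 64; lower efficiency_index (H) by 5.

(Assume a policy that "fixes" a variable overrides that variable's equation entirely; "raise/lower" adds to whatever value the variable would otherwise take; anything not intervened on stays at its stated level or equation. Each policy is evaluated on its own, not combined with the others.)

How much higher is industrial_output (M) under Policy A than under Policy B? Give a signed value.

-2277

Policy A (H + 58):
  H = 132 + 58 = 190
  K = 253 + 3·190 = 823
  M = 297 − 3·823 = -2172
Policy B (K := 64, H − 5):
  H = 132 − 5 = 127
  K = 64
  M = 297 − 3·64 = 105
M: -2172 − 105 = -2277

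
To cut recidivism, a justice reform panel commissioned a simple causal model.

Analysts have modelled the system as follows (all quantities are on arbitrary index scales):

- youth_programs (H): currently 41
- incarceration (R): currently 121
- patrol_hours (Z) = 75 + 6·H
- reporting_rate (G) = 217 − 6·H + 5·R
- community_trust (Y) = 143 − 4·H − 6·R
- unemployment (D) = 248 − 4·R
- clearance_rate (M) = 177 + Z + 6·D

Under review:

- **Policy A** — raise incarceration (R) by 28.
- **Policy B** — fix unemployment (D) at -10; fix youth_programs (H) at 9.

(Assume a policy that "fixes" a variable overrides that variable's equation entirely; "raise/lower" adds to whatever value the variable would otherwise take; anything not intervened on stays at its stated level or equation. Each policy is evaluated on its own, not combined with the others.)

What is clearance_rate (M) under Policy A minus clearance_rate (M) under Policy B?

Policy A (R + 28):
  H = 41
  R = 121 + 28 = 149
  Z = 75 + 6·41 = 321
  D = 248 − 4·149 = -348
  M = 177 + 321 + 6·(-348) = -1590
Policy B (D := -10, H := 9):
  H = 9
  R = 121
  Z = 75 + 6·9 = 129
  D = -10
  M = 177 + 129 + 6·(-10) = 246
M: -1590 − 246 = -1836

-1836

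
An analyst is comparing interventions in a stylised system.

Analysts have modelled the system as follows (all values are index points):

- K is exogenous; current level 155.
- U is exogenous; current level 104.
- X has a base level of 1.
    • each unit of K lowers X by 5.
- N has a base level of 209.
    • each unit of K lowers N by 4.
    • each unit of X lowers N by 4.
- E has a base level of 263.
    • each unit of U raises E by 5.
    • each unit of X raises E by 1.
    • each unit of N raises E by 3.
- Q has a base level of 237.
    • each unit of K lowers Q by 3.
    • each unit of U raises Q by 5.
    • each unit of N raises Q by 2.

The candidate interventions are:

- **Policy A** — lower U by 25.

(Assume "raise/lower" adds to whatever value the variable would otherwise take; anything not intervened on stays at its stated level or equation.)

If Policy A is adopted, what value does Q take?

Policy A (U − 25):
  K = 155
  U = 104 − 25 = 79
  X = 1 − 5·155 = -774
  N = 209 − 4·155 − 4·(-774) = 2685
  Q = 237 − 3·155 + 5·79 + 2·2685 = 5537

5537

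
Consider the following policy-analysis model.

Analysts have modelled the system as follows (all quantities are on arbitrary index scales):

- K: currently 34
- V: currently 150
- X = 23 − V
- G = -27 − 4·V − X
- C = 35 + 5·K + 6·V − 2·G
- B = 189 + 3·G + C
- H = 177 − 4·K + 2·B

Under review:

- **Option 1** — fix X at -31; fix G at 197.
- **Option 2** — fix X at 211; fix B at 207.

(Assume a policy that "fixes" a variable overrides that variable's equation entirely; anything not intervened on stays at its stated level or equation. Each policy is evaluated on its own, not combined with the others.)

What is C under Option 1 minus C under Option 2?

-2070

Option 1 (X := -31, G := 197):
  K = 34
  V = 150
  X = -31
  G = 197
  C = 35 + 5·34 + 6·150 − 2·197 = 711
Option 2 (X := 211, B := 207):
  K = 34
  V = 150
  X = 211
  G = -27 − 4·150 − 211 = -838
  C = 35 + 5·34 + 6·150 − 2·(-838) = 2781
C: 711 − 2781 = -2070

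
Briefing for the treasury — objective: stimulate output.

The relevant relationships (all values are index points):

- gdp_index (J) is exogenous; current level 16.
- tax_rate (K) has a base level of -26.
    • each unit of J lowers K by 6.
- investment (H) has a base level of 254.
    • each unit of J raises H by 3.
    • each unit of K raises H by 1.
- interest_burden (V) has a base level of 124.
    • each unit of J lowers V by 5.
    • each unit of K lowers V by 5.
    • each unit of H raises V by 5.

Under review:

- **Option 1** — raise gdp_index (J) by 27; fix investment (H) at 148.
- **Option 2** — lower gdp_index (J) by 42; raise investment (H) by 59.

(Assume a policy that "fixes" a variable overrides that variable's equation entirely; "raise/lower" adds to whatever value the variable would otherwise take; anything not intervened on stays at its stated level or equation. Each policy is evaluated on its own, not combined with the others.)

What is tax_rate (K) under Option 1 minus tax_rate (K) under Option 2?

Option 1 (J + 27, H := 148):
  J = 16 + 27 = 43
  K = -26 − 6·43 = -284
Option 2 (J − 42, H + 59):
  J = 16 − 42 = -26
  K = -26 − 6·(-26) = 130
K: -284 − 130 = -414

-414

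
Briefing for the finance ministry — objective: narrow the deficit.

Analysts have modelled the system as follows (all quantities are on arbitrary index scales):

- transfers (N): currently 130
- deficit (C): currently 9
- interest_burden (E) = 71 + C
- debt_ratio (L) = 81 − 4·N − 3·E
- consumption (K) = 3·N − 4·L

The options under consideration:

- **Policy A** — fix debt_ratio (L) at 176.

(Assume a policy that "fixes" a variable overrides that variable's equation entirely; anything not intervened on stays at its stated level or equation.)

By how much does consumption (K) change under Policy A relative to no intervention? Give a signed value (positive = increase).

-3420

Baseline:
  N = 130
  C = 9
  E = 71 + 9 = 80
  L = 81 − 4·130 − 3·80 = -679
  K = 0 + 3·130 − 4·(-679) = 3106
Policy A (L := 176):
  N = 130
  C = 9
  E = 71 + 9 = 80
  L = 176
  K = 0 + 3·130 − 4·176 = -314
Change in K: -314 − 3106 = -3420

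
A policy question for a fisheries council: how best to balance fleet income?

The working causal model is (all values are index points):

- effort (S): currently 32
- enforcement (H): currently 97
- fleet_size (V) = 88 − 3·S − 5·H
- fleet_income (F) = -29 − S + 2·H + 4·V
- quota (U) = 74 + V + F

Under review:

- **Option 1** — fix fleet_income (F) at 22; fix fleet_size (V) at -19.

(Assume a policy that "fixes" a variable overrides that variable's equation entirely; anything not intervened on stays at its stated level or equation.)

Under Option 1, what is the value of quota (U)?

Option 1 (F := 22, V := -19):
  S = 32
  H = 97
  V = -19
  F = 22
  U = 74 + (-19) + 22 = 77

77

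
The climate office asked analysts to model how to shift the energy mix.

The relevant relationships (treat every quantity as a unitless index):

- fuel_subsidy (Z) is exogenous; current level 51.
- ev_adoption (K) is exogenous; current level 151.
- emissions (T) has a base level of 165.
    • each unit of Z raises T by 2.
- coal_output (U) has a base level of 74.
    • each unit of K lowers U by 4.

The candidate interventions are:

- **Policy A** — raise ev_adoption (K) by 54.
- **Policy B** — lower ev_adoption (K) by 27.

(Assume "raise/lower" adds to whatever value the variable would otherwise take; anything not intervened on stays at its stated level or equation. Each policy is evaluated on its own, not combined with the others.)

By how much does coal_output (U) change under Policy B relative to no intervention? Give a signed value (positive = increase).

Baseline:
  K = 151
  U = 74 − 4·151 = -530
Policy B (K − 27):
  K = 151 − 27 = 124
  U = 74 − 4·124 = -422
Change in U: -422 − (-530) = 108

108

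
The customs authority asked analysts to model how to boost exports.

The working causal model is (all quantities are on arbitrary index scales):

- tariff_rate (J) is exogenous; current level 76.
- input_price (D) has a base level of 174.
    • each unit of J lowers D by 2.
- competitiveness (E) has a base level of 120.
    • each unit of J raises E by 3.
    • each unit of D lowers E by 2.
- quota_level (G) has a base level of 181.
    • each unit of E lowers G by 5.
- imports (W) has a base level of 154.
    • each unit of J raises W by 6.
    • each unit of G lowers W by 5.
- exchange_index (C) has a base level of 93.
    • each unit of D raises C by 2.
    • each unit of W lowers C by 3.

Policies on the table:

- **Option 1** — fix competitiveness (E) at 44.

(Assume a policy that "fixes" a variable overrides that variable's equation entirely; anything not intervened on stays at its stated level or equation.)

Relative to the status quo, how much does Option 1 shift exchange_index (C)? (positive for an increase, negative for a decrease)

Baseline:
  J = 76
  D = 174 − 2·76 = 22
  E = 120 + 3·76 − 2·22 = 304
  G = 181 − 5·304 = -1339
  W = 154 + 6·76 − 5·(-1339) = 7305
  C = 93 + 2·22 − 3·7305 = -21778
Option 1 (E := 44):
  J = 76
  D = 174 − 2·76 = 22
  E = 44
  G = 181 − 5·44 = -39
  W = 154 + 6·76 − 5·(-39) = 805
  C = 93 + 2·22 − 3·805 = -2278
Change in C: -2278 − (-21778) = 19500

19500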